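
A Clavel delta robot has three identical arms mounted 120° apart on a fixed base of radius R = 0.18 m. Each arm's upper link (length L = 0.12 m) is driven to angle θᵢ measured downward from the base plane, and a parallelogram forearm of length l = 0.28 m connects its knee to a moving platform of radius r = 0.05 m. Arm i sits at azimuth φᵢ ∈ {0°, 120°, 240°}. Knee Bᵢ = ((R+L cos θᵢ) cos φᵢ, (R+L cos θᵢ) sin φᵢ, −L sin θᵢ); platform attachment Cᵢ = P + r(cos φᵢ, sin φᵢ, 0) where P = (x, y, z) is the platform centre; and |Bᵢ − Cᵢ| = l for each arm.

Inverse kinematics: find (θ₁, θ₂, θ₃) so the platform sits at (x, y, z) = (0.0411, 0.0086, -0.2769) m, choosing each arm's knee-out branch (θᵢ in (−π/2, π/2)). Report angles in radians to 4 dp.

θ₁ = 0.6110, θ₂ = 0.9600, θ₃ = 1.0476

arm 1 (φ=0.0°): x'=0.0411, y'=0.0086
  A cos θ + B sin θ = C:  0.0889·cos θ + -0.2769·sin θ = -0.0860
  θ1 = atan2(B,A) + arccos(C/0.2908) = 0.6110
rotate P by −φ2: (-0.0131, -0.0399, -0.2769)
  A=0.1431, B=-0.2769, C=(l²−L²−A²−y'²−z²)/(2L)=-0.1448
  θ2 = atan2(B,A) + arccos(C/0.3117) = 0.9600
φ3=240.0° → target in arm frame (-0.0280, 0.0313)
  A cos θ + B sin θ = C:  0.1580·cos θ + -0.2769·sin θ = -0.1609
  θ3 = atan2(B,A) + arccos(C/0.3188) = 1.0476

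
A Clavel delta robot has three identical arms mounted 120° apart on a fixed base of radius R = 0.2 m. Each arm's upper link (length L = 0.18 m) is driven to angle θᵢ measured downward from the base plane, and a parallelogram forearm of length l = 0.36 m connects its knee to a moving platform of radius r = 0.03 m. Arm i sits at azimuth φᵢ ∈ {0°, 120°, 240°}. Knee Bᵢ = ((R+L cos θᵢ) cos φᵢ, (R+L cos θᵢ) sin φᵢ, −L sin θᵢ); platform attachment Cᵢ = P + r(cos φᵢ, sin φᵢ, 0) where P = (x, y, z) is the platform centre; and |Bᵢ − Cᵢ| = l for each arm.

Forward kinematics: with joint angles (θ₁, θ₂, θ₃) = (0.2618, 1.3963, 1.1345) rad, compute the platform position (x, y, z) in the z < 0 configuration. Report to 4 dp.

(0.1387, -0.0401, -0.3397)

φ1=0.0°: virtual centre (0.3439, 0.0000, -0.0466), radius l
O2 = (0.2013·cos120.0°, 0.2013·sin120.0°, -0.1773) = (-0.1006, 0.1743, -0.1773)
arm 3 at φ=240.0°: e+L cos θ3 = 0.2461;  O3 = (-0.1230, -0.2131, -0.1631)
|O₂|²−|O₁|² = -0.0485;  |O₃|²−|O₁|² = -0.0333
[-0.8890 0.3486 -0.2614]·P = -0.0485;  [-0.9338 -0.4262 -0.2331]·P = -0.0333
Cramer: x(z) = 0.0458-0.2735z;  y(z) = -0.0223+0.0523z
sphere 1 gives Az²+Bz+C=0 with A=1.0775, B=0.2539, C=-0.0381;  B²−4AC=0.2286;  roots -0.3397, 0.1041;  negative root z = -0.3397
x = 0.1387, y = -0.0401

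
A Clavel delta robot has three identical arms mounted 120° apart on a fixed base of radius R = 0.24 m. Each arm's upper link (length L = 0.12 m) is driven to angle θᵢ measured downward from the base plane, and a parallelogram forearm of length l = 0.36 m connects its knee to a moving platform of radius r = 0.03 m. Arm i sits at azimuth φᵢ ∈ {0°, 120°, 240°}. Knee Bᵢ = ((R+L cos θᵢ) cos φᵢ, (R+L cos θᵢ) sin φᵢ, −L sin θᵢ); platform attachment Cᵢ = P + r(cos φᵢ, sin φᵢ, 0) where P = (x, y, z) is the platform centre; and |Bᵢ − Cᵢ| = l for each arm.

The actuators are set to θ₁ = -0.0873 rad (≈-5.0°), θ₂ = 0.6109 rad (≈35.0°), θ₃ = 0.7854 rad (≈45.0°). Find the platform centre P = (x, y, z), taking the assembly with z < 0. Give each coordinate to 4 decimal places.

φ1=0.0°: virtual centre (0.3295, 0.0000, 0.0105), radius l
centre 2 = (0.3083·cos120.0°, 0.3083·sin120.0°, -0.0688) = (-0.1541, 0.2670, -0.0688)
φ3=240.0°: virtual centre (-0.1474, -0.2553, -0.0849), radius l
subtract pairs → two planes through P
plane₁₂: -0.9674x+0.5340y+-0.1586z = -0.0089
det = 1.0034;  x = 0.0123+-0.1822z,  y = 0.0056+-0.0330z
sphere 1 gives Az²+Bz+C=0 with A=1.0343, B=0.0943, C=-0.0288;  B²−4AC=0.1281;  roots -0.2186, 0.1274;  negative root z = -0.2186
x = 0.0521, y = 0.0128

(0.0521, 0.0128, -0.2186)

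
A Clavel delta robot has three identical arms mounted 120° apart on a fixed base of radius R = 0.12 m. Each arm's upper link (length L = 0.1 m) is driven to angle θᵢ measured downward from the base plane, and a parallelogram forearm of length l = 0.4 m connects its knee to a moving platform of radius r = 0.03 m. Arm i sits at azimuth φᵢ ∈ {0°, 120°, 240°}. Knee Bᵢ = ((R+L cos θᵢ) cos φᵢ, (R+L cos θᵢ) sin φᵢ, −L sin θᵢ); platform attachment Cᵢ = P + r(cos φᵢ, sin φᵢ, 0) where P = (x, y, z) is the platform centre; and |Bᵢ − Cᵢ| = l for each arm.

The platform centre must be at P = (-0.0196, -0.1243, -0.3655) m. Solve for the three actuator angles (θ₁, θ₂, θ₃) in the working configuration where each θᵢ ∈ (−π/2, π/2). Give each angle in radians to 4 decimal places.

θ₁ = 0.4367, θ₂ = 0.7856, θ₃ = -0.2618

arm 1 (φ=0.0°): x'=-0.0196, y'=-0.1243
  A=0.1096, B=-0.3655, C=(l²−L²−A²−y'²−z²)/(2L)=-0.0553
  γ=atan2(-0.3655,0.1096)=-1.2795;  ψ=arccos(-0.1448)=1.7161;  θ1=γ+ψ≈0.4367
rotate P by −φ2: (-0.0978, 0.0791, -0.3655)
  A cos θ + B sin θ = C:  0.1878·cos θ + -0.3655·sin θ = -0.1257
  θ2 = atan2(B,A) + arccos(C/0.4109) = 0.7856
arm 3 (φ=240.0°): x'=0.1174, y'=0.0452
  A=-0.0274, B=-0.3655, C=(l²−L²−A²−y'²−z²)/(2L)=0.0681
  √(A²+B²)=0.3665;  θ3 = -1.6457+1.3840 ≈ -0.2618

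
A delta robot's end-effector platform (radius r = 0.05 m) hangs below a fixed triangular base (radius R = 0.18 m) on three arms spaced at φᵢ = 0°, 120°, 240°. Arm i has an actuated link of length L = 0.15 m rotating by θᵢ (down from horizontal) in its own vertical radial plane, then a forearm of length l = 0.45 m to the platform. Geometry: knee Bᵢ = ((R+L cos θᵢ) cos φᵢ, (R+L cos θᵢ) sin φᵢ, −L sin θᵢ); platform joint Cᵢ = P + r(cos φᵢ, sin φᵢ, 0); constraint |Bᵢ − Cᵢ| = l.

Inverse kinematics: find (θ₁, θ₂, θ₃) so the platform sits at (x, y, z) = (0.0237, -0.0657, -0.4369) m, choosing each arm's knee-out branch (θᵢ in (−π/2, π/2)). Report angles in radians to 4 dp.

θ₁ = 0.4364, θ₂ = 0.7855, θ₃ = 0.3496

φ1=0.0° → target in arm frame (0.0237, -0.0657)
  A=0.1063, B=-0.4369, C=(l²−L²−A²−y'²−z²)/(2L)=-0.0883
  √(A²+B²)=0.4496;  θ1 = -1.3321+1.7685 ≈ 0.4364
arm 2 (φ=120.0°): x'=-0.0687, y'=0.0123
  e−x'=0.1987;  (l²−L²−(e−x')²−y'²−z²)/2L = -0.1684
  γ=atan2(-0.4369,0.1987)=-1.1439;  ψ=arccos(-0.3509)=1.9294;  θ2=γ+ψ≈0.7855
arm 3 (φ=240.0°): x'=0.0450, y'=0.0534
  e−x'=0.0850;  (l²−L²−(e−x')²−y'²−z²)/2L = -0.0698
  θ3 = atan2(B,A) + arccos(C/0.4451) = 0.3496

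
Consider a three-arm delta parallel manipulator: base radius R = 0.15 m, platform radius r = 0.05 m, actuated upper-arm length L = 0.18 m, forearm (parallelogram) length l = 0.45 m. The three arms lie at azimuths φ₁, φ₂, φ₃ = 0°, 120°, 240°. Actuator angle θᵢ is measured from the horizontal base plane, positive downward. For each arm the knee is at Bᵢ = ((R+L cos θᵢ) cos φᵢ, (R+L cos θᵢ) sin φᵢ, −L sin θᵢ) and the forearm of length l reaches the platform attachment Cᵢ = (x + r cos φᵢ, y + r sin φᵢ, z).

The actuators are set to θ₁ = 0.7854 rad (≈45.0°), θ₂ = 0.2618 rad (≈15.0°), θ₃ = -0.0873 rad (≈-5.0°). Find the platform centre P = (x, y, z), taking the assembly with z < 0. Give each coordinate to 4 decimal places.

(-0.1330, -0.0513, -0.3919)

φ1=0.0°: virtual centre (0.2273, 0.0000, -0.1273), radius l
φ2=120.0°: virtual centre (-0.1369, 0.2372, -0.0466), radius l
φ3=240.0°: virtual centre (-0.1397, -0.2419, 0.0157), radius l
|S₂|²−|S₁|² = 0.0093;  |S₃|²−|S₁|² = 0.0104
[-0.7284 0.4744 0.1614]·P = 0.0093;  [-0.7339 -0.4838 0.2859]·P = 0.0104
det = 0.7005;  x = -0.0135+0.3051z,  y = -0.0011+0.1283z
quadratic in z: (1.1095)z²+(0.1074)z+(-0.1283)=0, √Δ=0.7623 → z ∈ {-0.3919, 0.2951}; z = -0.3919 (taking z<0)
x = -0.1330, y = -0.0513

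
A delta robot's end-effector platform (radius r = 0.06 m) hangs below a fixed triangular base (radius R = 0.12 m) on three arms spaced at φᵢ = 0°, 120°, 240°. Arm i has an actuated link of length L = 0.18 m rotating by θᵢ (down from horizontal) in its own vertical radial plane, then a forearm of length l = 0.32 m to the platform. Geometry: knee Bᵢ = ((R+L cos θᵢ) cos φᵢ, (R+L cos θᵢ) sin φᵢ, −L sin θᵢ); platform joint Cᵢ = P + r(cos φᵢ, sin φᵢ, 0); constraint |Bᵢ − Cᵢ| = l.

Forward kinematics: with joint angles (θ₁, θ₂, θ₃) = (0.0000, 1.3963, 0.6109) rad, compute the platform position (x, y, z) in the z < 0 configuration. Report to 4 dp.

(0.1631, -0.1425, -0.2760)

φ1=0.0°: virtual centre (0.2400, 0.0000, 0.0000), radius l
arm 2 at φ=120.0°: (R−r)+L cos θ2 = 0.0913;  S2 = (-0.0456, 0.0790, -0.1773)
S3 = (0.2074·cos240.0°, 0.2074·sin240.0°, -0.1032) = (-0.1037, -0.1797, -0.1032)
subtract pairs → two planes through P
[-0.5713 0.1580 -0.3545]·P = -0.0178;  [-0.6874 -0.3593 -0.2065]·P = -0.0039
Cramer: x(z) = 0.0224-0.5098z;  y(z) = -0.0320+0.4006z
into |P−S₁|² = l²: 1.4204z² + 0.1962z + -0.0540 = 0;  Δ = 0.3455;  z = -0.2760 or 0.1378 → z<0 root = -0.2760
x = 0.1631, y = -0.1425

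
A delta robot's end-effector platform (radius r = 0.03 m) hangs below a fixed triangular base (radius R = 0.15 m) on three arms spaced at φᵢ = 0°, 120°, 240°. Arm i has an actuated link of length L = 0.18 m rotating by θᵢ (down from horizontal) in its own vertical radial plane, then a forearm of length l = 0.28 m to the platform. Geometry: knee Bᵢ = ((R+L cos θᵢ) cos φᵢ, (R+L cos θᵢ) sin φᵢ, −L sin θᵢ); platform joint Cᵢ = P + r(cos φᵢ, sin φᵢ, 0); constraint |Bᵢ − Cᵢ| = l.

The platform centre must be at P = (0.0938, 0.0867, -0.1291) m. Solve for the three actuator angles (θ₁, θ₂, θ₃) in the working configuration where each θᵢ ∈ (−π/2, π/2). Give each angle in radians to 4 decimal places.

θ₁ = -0.2616, θ₂ = 0.5237, θ₃ = 1.3964

arm 1 (φ=0.0°): x'=0.0938, y'=0.0867
  A=0.0262, B=-0.1291, C=(l²−L²−A²−y'²−z²)/(2L)=0.0587
  γ=atan2(-0.1291,0.0262)=-1.3706;  ψ=arccos(0.4456)=1.1090;  θ1=γ+ψ≈-0.2616
rotate P by −φ2: (0.0282, -0.1246, -0.1291)
  e−x'=0.0918;  (l²−L²−(e−x')²−y'²−z²)/2L = 0.0150
  θ2 = atan2(B,A) + arccos(C/0.1584) = 0.5237
arm 3 (φ=240.0°): x'=-0.1220, y'=0.0379
  A cos θ + B sin θ = C:  0.2420·cos θ + -0.1291·sin θ = -0.0852
  θ3 = atan2(B,A) + arccos(C/0.2743) = 1.3964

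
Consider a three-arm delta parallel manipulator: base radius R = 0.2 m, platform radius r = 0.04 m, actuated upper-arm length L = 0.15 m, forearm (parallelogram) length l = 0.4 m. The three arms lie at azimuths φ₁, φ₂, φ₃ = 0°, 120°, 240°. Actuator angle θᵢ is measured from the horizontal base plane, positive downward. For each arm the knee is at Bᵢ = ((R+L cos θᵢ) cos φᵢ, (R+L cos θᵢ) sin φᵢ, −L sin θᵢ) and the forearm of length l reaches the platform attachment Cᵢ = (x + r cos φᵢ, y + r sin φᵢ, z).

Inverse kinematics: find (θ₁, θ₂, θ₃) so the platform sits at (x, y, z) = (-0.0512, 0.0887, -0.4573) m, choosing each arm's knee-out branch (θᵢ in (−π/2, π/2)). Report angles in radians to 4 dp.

θ₁ = 1.3962, θ₂ = 0.6980, θ₃ = 1.3963

arm 1 (φ=0.0°): x'=-0.0512, y'=0.0887
  A=0.2112, B=-0.4573, C=(l²−L²−A²−y'²−z²)/(2L)=-0.4137
  √(A²+B²)=0.5037;  θ1 = -1.1381+2.5343 ≈ 1.3962
φ2=120.0° → target in arm frame (0.1024, 0.0000)
  e−x'=0.0576;  (l²−L²−(e−x')²−y'²−z²)/2L = -0.2498
  √(A²+B²)=0.4609;  θ2 = -1.4455+2.1436 ≈ 0.6980
arm 3 (φ=240.0°): x'=-0.0512, y'=-0.0887
  A=0.2112, B=-0.4573, C=(l²−L²−A²−y'²−z²)/(2L)=-0.4137
  θ3 = atan2(B,A) + arccos(C/0.5037) = 1.3963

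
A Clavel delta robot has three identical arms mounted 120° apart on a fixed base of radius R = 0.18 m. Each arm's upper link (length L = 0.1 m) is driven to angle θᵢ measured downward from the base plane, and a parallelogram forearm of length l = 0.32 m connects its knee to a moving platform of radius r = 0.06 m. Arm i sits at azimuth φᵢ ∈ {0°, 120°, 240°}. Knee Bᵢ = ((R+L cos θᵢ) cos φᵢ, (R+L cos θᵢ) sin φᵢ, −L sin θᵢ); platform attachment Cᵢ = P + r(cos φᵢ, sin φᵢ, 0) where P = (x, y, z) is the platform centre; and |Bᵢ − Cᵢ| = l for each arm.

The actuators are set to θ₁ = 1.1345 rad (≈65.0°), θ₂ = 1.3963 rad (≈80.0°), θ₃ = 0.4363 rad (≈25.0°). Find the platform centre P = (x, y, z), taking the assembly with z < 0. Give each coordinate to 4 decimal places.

O1 = (0.1623·cos0.0°, 0.1623·sin0.0°, -0.0906) = (0.1623, 0.0000, -0.0906)
O2 = (0.1374·cos120.0°, 0.1374·sin120.0°, -0.0985) = (-0.0687, 0.1190, -0.0985)
O3 = (0.2106·cos240.0°, 0.2106·sin240.0°, -0.0423) = (-0.1053, -0.1824, -0.0423)
|O₂|²−|O₁|² = -0.0060;  |O₃|²−|O₁|² = 0.0116
linear system: -0.4619x+0.2379y = -0.0060−-0.0157z; -0.5351x+-0.3648y = 0.0116−0.0967z
Cramer: x(z) = -0.0020+0.0584z;  y(z) = -0.0289+0.1795z
sphere 1 gives Az²+Bz+C=0 with A=1.0356, B=0.1517, C=-0.0664;  B²−4AC=0.2980;  roots -0.3368, 0.1903;  negative root z = -0.3368
x = -0.0217, y = -0.0894

(-0.0217, -0.0894, -0.3368)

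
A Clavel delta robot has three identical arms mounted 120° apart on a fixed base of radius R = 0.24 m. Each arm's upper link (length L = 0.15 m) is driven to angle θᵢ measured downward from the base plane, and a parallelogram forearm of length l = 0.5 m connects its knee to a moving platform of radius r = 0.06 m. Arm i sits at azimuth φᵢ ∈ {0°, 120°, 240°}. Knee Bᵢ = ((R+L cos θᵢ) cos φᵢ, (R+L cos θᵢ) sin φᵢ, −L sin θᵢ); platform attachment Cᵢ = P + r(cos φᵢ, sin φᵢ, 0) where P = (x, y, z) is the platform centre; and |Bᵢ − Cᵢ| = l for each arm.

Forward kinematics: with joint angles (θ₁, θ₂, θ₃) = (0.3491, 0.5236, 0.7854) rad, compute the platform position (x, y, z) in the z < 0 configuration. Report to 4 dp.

arm 1 at φ=0.0°: (R−r)+L cos θ1 = 0.3210;  S1 = (0.3210, 0.0000, -0.0513)
S2 = (0.3099·cos120.0°, 0.3099·sin120.0°, -0.0750) = (-0.1550, 0.2684, -0.0750)
arm 3 at φ=240.0°: (R−r)+L cos θ3 = 0.2861;  S3 = (-0.1430, -0.2477, -0.1061)
subtract pairs → two planes through P
plane₁₂: -0.9518x+0.5368y+-0.0474z = -0.0040
Cramer: x(z) = 0.0090-0.0848z;  y(z) = 0.0085-0.0622z
sphere 1 gives Az²+Bz+C=0 with A=1.0111, B=0.1545, C=-0.1500;  B²−4AC=0.6304;  roots -0.4690, 0.3162;  negative root z = -0.4690
x = 0.0488, y = 0.0377

(0.0488, 0.0377, -0.4690)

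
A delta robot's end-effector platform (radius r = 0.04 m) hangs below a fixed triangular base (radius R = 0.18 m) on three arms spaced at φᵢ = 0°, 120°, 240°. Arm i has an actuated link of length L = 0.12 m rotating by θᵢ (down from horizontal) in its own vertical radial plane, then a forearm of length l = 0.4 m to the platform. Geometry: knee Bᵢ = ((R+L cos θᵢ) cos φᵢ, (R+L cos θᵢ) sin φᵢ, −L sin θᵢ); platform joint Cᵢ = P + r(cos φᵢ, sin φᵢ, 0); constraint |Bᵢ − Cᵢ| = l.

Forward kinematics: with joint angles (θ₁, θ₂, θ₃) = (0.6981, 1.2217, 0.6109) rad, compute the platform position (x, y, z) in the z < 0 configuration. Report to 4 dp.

φ1=0.0°: virtual centre (0.2319, 0.0000, -0.0771), radius l
centre 2 = (0.1810·cos120.0°, 0.1810·sin120.0°, -0.1128) = (-0.0905, 0.1568, -0.1128)
arm 3 at φ=240.0°: ρ3 = 0.2383;  centre 3 = (-0.1191, -0.2064, -0.0688)
subtract pairs → two planes through P
linear system: -0.6449x+0.3136y = -0.0142−-0.0713z; -0.7022x+-0.4127y = 0.0018−0.0166z
Cramer: x(z) = 0.0109-0.0498z;  y(z) = -0.0229+0.1249z
quadratic in z: (1.0181)z²+(0.1705)z+(-0.1047)=0, √Δ=0.6748 → z ∈ {-0.4152, 0.2477}; z = -0.4152 (taking z<0)
x = 0.0316, y = -0.0748

(0.0316, -0.0748, -0.4152)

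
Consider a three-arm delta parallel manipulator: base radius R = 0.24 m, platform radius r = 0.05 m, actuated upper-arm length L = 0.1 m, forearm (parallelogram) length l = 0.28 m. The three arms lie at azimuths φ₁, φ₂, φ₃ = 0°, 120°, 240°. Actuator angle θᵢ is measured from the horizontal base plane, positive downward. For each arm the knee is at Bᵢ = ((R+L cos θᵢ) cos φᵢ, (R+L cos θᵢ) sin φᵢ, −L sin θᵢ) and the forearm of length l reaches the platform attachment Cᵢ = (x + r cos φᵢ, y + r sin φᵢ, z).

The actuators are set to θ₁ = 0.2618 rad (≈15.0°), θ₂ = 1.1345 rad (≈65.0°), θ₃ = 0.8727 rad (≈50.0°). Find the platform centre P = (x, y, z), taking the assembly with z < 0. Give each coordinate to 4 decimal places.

φ1=0.0°: virtual centre (0.2866, 0.0000, -0.0259), radius l
φ2=120.0°: virtual centre (-0.1161, 0.2011, -0.0906), radius l
arm 3 at φ=240.0°: ρ3 = 0.2543;  O3 = (-0.1271, -0.2202, -0.0766)
eliminate P² terms by subtracting sphere 1 from 2 and 3
linear system: -0.8054x+0.4023y = -0.0206−-0.1295z; -0.8275x+-0.4404y = -0.0123−-0.1014z
det = 0.6876;  x = 0.0204+-0.1423z,  y = -0.0105+0.0370z
into |P−O₁|² = l²: 1.0216z² + 0.1267z + -0.0068 = 0;  Δ = 0.0437;  z = -0.1644 or 0.0403 → z<0 root = -0.1644
x = 0.0438, y = -0.0165

(0.0438, -0.0165, -0.1644)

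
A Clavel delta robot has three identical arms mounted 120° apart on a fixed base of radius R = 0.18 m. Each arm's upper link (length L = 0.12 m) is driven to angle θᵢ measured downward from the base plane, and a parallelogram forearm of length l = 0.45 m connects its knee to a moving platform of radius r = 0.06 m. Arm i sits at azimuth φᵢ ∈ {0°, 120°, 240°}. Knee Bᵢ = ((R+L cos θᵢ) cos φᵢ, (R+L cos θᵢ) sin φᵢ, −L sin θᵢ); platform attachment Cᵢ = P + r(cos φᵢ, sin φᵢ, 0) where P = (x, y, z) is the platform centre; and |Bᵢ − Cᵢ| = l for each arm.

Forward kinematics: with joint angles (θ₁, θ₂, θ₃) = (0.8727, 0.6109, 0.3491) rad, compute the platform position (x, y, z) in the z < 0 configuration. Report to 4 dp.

(-0.0647, -0.0357, -0.4562)

arm 1 at φ=0.0°: e+L cos θ1 = 0.1971;  centre 1 = (0.1971, 0.0000, -0.0919)
φ2=120.0°: virtual centre (-0.1091, 0.1890, -0.0688), radius l
centre 3 = (0.2328·cos240.0°, 0.2328·sin240.0°, -0.0410) = (-0.1164, -0.2016, -0.0410)
|centre ₂|²−|centre ₁|² = 0.0051;  |centre ₃|²−|centre ₁|² = 0.0086
linear system: -0.6126x+0.3781y = 0.0051−0.0462z; -0.6270x+-0.4032y = 0.0086−0.1018z
Cramer: x(z) = -0.0109+0.1180z;  y(z) = -0.0042+0.0689z
into |P−centre ₁|² = l²: 1.0187z² + 0.1342z + -0.1507 = 0;  Δ = 0.6323;  z = -0.4562 or 0.3244 → z<0 root = -0.4562
x = -0.0647, y = -0.0357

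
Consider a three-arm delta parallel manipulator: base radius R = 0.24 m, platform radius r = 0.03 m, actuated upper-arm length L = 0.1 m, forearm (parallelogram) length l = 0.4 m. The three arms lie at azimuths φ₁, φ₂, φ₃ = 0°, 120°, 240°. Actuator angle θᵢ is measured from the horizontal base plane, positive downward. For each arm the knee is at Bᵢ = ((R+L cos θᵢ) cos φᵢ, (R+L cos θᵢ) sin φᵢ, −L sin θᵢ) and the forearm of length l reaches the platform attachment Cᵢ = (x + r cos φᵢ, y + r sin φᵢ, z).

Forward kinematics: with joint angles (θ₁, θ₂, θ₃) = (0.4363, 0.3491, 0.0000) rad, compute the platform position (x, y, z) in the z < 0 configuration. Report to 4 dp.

arm 1 at φ=0.0°: ρ1 = 0.3006;  centre 1 = (0.3006, 0.0000, -0.0423)
φ2=120.0°: virtual centre (-0.1520, 0.2632, -0.0342), radius l
arm 3 at φ=240.0°: ρ3 = 0.3100;  centre 3 = (-0.1550, -0.2685, 0.0000)
subtract pairs → two planes through P
[-0.9052 0.5265 0.0161]·P = 0.0014;  [-0.9113 -0.5369 0.0845]·P = 0.0039
det = 0.9658;  x = -0.0029+0.0550z,  y = -0.0024+0.0640z
into |P−centre ₁|² = l²: 1.0071z² + 0.0508z + -0.0661 = 0;  Δ = 0.2687;  z = -0.2826 or 0.2321 → z<0 root = -0.2826
x = -0.0185, y = -0.0205

(-0.0185, -0.0205, -0.2826)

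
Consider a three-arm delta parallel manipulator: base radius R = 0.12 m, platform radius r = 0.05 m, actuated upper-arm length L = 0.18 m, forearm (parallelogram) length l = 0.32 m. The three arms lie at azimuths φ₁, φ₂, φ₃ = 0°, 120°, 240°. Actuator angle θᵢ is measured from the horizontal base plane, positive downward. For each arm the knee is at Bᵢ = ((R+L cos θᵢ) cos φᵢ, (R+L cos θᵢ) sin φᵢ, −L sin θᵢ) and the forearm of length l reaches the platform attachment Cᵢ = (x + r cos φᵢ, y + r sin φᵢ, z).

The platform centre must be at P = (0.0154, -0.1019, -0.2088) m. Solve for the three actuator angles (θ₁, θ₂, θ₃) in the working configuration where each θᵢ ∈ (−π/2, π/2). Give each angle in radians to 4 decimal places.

rotate P by −φ1: (0.0154, -0.1019, -0.2088)
  A=0.0546, B=-0.2088, C=(l²−L²−A²−y'²−z²)/(2L)=0.0362
  θ1 = atan2(B,A) + arccos(C/0.2158) = 0.0872
φ2=120.0° → target in arm frame (-0.0959, 0.0376)
  A=0.1659, B=-0.2088, C=(l²−L²−A²−y'²−z²)/(2L)=-0.0071
  θ2 = atan2(B,A) + arccos(C/0.2667) = 0.6981
arm 3 (φ=240.0°): x'=0.0805, y'=0.0643
  A=-0.0105, B=-0.2088, C=(l²−L²−A²−y'²−z²)/(2L)=0.0616
  γ=atan2(-0.2088,-0.0105)=-1.6213;  ψ=arccos(0.2944)=1.2720;  θ3=γ+ψ≈-0.3493

θ₁ = 0.0872, θ₂ = 0.6981, θ₃ = -0.3493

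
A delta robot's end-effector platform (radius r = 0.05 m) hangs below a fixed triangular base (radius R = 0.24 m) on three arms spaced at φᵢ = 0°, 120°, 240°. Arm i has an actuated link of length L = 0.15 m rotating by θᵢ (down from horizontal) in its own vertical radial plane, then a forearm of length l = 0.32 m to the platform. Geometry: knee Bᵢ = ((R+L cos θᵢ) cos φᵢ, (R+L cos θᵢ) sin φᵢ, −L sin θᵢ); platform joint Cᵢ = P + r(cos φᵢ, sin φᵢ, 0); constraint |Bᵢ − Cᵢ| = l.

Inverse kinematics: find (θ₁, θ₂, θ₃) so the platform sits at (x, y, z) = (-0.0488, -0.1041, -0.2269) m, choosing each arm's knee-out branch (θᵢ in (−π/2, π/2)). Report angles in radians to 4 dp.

rotate P by −φ1: (-0.0488, -0.1041, -0.2269)
  A cos θ + B sin θ = C:  0.2388·cos θ + -0.2269·sin θ = -0.1315
  θ1 = atan2(B,A) + arccos(C/0.3294) = 1.2215
φ2=120.0° → target in arm frame (-0.0658, 0.0943)
  A cos θ + B sin θ = C:  0.2558·cos θ + -0.2269·sin θ = -0.1530
  θ2 = atan2(B,A) + arccos(C/0.3419) = 1.3089
φ3=240.0° → target in arm frame (0.1146, 0.0098)
  A=0.0754, B=-0.2269, C=(l²−L²−A²−y'²−z²)/(2L)=0.0754
  √(A²+B²)=0.2391;  θ3 = -1.2498+1.2499 ≈ 0.0001

θ₁ = 1.2215, θ₂ = 1.3089, θ₃ = 0.0001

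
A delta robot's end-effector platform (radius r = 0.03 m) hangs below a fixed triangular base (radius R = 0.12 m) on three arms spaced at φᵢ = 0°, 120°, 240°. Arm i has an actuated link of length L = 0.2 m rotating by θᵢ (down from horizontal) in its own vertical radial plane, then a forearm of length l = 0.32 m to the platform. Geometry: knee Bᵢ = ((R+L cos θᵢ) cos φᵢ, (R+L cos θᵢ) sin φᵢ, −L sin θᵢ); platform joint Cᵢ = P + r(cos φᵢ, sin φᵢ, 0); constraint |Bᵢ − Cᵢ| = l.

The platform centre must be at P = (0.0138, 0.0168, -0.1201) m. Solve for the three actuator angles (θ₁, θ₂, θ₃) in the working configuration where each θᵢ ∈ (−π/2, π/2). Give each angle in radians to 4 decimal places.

θ₁ = -0.2621, θ₂ = -0.1745, θ₃ = 0.1749

rotate P by −φ1: (0.0138, 0.0168, -0.1201)
  A cos θ + B sin θ = C:  0.0762·cos θ + -0.1201·sin θ = 0.1047
  √(A²+B²)=0.1422;  θ1 = -1.0054+0.7433 ≈ -0.2621
arm 2 (φ=120.0°): x'=0.0076, y'=-0.0204
  e−x'=0.0824;  (l²−L²−(e−x')²−y'²−z²)/2L = 0.1020
  γ=atan2(-0.1201,0.0824)=-0.9697;  ψ=arccos(0.7001)=0.7953;  θ2=γ+ψ≈-0.1745
φ3=240.0° → target in arm frame (-0.0214, 0.0036)
  e−x'=0.1114;  (l²−L²−(e−x')²−y'²−z²)/2L = 0.0889
  γ=atan2(-0.1201,0.1114)=-0.8227;  ψ=arccos(0.5423)=0.9976;  θ3=γ+ψ≈0.1749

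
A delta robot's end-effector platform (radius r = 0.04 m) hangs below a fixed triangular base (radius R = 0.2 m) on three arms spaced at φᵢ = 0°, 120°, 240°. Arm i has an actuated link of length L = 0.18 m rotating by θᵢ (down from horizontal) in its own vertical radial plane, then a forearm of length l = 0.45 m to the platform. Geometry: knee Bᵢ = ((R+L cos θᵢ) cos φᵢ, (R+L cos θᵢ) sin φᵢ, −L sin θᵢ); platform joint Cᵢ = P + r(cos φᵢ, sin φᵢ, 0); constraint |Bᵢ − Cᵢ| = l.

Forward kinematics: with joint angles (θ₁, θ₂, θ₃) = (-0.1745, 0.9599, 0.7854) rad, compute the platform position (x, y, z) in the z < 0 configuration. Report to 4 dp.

O1 = (0.3373·cos0.0°, 0.3373·sin0.0°, 0.0313) = (0.3373, 0.0000, 0.0313)
O2 = (0.2632·cos120.0°, 0.2632·sin120.0°, -0.1474) = (-0.1316, 0.2280, -0.1474)
O3 = (0.2873·cos240.0°, 0.2873·sin240.0°, -0.1273) = (-0.1436, -0.2488, -0.1273)
eliminate P² terms by subtracting sphere 1 from 2 and 3
linear system: -0.9378x+0.4560y = -0.0237−-0.3574z; -0.9618x+-0.4976y = -0.0160−-0.3171z
det = 0.9052;  x = 0.0211+-0.3562z,  y = -0.0086+0.0513z
quadratic in z: (1.1295)z²+(0.1619)z+(-0.1015)=0, √Δ=0.6962 → z ∈ {-0.3798, 0.2365}; z = -0.3798 (taking z<0)
x = 0.1564, y = -0.0281

(0.1564, -0.0281, -0.3798)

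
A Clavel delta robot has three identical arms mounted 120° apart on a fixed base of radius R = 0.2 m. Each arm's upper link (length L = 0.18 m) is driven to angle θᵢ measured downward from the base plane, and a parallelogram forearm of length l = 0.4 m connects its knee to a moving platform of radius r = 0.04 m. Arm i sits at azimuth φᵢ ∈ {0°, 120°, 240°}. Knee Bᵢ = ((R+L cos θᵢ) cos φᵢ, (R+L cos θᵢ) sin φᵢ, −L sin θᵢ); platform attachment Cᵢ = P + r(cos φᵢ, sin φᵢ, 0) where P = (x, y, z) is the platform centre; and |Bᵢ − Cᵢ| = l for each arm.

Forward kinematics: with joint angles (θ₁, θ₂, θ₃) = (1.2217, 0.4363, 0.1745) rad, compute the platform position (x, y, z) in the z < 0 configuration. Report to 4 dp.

(-0.1433, -0.0281, -0.3307)

S1 = (0.2216·cos0.0°, 0.2216·sin0.0°, -0.1691) = (0.2216, 0.0000, -0.1691)
arm 2 at φ=120.0°: e+L cos θ2 = 0.3231;  S2 = (-0.1616, 0.2798, -0.0761)
arm 3 at φ=240.0°: e+L cos θ3 = 0.3373;  S3 = (-0.1686, -0.2921, -0.0313)
|S₂|²−|S₁|² = 0.0325;  |S₃|²−|S₁|² = 0.0370
linear system: -0.7663x+0.5597y = 0.0325−0.1862z; -0.7804x+-0.5842y = 0.0370−0.2758z
det = 0.8844;  x = -0.0449+0.2975z,  y = -0.0034+0.0747z
sphere 1 gives Az²+Bz+C=0 with A=1.0941, B=0.1792, C=-0.0604;  B²−4AC=0.2963;  roots -0.3307, 0.1669;  negative root z = -0.3307
x = -0.1433, y = -0.0281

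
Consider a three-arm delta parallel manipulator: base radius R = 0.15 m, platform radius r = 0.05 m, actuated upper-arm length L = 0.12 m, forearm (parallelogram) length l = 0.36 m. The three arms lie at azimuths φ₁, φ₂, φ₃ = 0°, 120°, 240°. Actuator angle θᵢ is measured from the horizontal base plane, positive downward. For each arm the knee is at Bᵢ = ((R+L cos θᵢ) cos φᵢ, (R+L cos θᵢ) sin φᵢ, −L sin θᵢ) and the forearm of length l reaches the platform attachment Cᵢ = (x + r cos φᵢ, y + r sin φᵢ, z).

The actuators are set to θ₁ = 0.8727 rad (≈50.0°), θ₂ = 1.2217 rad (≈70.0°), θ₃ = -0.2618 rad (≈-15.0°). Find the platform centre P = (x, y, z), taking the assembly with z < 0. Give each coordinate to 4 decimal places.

(-0.0417, -0.1691, -0.3223)

arm 1 at φ=0.0°: ρ1 = 0.1771;  centre 1 = (0.1771, 0.0000, -0.0919)
φ2=120.0°: virtual centre (-0.0705, 0.1221, -0.1128), radius l
φ3=240.0°: virtual centre (-0.1080, -0.1870, 0.0311), radius l
eliminate P² terms by subtracting sphere 1 from 2 and 3
[-0.4953 0.2443 -0.0417]·P = -0.0072;  [-0.5702 -0.3740 0.2460]·P = 0.0078
det = 0.3245;  x = 0.0025+0.1372z,  y = -0.0245+0.4486z
quadratic in z: (1.2201)z²+(0.1139)z+(-0.0900)=0, √Δ=0.6726 → z ∈ {-0.3223, 0.2290}; z = -0.3223 (taking z<0)
x = -0.0417, y = -0.1691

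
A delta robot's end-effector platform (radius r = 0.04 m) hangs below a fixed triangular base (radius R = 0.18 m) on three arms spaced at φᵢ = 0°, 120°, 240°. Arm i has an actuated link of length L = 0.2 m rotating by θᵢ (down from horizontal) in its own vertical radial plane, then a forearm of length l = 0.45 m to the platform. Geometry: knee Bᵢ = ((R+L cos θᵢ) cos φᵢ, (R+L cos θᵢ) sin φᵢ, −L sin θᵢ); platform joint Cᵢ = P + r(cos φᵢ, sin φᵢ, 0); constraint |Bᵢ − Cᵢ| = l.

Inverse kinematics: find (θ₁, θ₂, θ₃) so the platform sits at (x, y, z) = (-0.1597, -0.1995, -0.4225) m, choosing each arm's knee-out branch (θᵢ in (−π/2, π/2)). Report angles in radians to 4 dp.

arm 1 (φ=0.0°): x'=-0.1597, y'=-0.1995
  e−x'=0.2997;  (l²−L²−(e−x')²−y'²−z²)/2L = -0.3641
  √(A²+B²)=0.5180;  θ1 = -0.9538+2.3502 ≈ 1.3963
rotate P by −φ2: (-0.0929, 0.2381, -0.4225)
  e−x'=0.2329;  (l²−L²−(e−x')²−y'²−z²)/2L = -0.3173
  γ=atan2(-0.4225,0.2329)=-1.0670;  ψ=arccos(-0.6577)=2.2886;  θ2=γ+ψ≈1.2216
arm 3 (φ=240.0°): x'=0.2526, y'=-0.0386
  A=-0.1126, B=-0.4225, C=(l²−L²−A²−y'²−z²)/(2L)=-0.0754
  θ3 = atan2(B,A) + arccos(C/0.4373) = -0.0871

θ₁ = 1.3963, θ₂ = 1.2216, θ₃ = -0.0871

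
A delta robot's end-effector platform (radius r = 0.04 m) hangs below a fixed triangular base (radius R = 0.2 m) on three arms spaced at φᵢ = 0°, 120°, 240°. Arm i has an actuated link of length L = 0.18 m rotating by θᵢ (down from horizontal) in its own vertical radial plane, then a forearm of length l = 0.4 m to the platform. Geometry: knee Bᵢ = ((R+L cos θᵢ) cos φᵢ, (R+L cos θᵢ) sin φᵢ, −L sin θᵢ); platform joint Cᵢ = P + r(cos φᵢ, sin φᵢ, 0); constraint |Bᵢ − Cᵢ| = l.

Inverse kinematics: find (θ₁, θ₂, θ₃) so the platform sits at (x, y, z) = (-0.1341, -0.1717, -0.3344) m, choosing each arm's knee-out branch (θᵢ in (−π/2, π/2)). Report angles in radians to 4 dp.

arm 1 (φ=0.0°): x'=-0.1341, y'=-0.1717
  e−x'=0.2941;  (l²−L²−(e−x')²−y'²−z²)/2L = -0.2783
  θ1 = atan2(B,A) + arccos(C/0.4453) = 1.3965
arm 2 (φ=120.0°): x'=-0.0816, y'=0.2020
  e−x'=0.2416;  (l²−L²−(e−x')²−y'²−z²)/2L = -0.2317
  √(A²+B²)=0.4126;  θ2 = -0.9450+2.1671 ≈ 1.2221
rotate P by −φ3: (0.2157, -0.0303, -0.3344)
  A=-0.0557, B=-0.3344, C=(l²−L²−A²−y'²−z²)/(2L)=0.0326
  θ3 = atan2(B,A) + arccos(C/0.3390) = -0.2616

θ₁ = 1.3965, θ₂ = 1.2221, θ₃ = -0.2616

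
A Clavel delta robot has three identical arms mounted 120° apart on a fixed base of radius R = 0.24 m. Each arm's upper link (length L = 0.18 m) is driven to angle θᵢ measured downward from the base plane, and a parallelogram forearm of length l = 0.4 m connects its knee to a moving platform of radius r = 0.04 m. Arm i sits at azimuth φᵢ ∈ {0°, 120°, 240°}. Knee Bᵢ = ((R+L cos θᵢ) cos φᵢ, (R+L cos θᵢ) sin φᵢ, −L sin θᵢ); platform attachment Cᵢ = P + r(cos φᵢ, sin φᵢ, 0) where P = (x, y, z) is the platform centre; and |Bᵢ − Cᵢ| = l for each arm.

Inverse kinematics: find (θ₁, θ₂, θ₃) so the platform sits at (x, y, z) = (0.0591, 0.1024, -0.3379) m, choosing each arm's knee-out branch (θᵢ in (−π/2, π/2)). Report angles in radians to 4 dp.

rotate P by −φ1: (0.0591, 0.1024, -0.3379)
  e−x'=0.1409;  (l²−L²−(e−x')²−y'²−z²)/2L = -0.0470
  θ1 = atan2(B,A) + arccos(C/0.3661) = 0.5238
rotate P by −φ2: (0.0591, -0.1024, -0.3379)
  A=0.1409, B=-0.3379, C=(l²−L²−A²−y'²−z²)/(2L)=-0.0470
  √(A²+B²)=0.3661;  θ2 = -1.1758+1.6994 ≈ 0.5236
rotate P by −φ3: (-0.1182, 0.0000, -0.3379)
  A cos θ + B sin θ = C:  0.3182·cos θ + -0.3379·sin θ = -0.2440
  √(A²+B²)=0.4642;  θ3 = -0.8154+2.1244 ≈ 1.3090

θ₁ = 0.5238, θ₂ = 0.5236, θ₃ = 1.3090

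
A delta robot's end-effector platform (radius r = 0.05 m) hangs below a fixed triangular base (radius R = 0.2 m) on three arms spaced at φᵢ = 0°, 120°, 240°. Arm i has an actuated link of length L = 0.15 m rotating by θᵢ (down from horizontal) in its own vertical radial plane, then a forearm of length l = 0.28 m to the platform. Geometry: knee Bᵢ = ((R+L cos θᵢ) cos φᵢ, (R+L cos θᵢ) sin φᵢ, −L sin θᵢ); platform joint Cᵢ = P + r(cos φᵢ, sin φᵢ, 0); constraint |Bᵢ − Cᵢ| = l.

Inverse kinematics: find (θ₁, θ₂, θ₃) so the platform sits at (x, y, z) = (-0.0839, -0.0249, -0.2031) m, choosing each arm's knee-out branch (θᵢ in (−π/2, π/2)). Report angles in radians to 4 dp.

θ₁ = 1.3088, θ₂ = 0.6983, θ₃ = 0.3490

φ1=0.0° → target in arm frame (-0.0839, -0.0249)
  A cos θ + B sin θ = C:  0.2339·cos θ + -0.2031·sin θ = -0.1356
  θ1 = atan2(B,A) + arccos(C/0.3098) = 1.3088
φ2=120.0° → target in arm frame (0.0204, 0.0851)
  e−x'=0.1296;  (l²−L²−(e−x')²−y'²−z²)/2L = -0.0313
  √(A²+B²)=0.2409;  θ2 = -1.0028+1.7011 ≈ 0.6983
rotate P by −φ3: (0.0635, -0.0602, -0.2031)
  A cos θ + B sin θ = C:  0.0865·cos θ + -0.2031·sin θ = 0.0118
  √(A²+B²)=0.2207;  θ3 = -1.1682+1.5172 ≈ 0.3490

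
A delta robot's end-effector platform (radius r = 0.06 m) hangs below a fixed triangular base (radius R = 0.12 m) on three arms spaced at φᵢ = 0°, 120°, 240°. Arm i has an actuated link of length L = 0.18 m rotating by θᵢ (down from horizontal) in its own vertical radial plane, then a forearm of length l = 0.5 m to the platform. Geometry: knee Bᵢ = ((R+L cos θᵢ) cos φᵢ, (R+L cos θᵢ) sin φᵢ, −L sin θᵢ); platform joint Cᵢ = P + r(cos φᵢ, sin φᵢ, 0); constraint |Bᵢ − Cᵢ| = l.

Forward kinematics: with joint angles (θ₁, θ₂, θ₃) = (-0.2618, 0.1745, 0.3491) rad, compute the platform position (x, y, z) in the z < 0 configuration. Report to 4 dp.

(0.1168, 0.0353, -0.4382)

centre 1 = (0.2339·cos0.0°, 0.2339·sin0.0°, 0.0466) = (0.2339, 0.0000, 0.0466)
arm 2 at φ=120.0°: (R−r)+L cos θ2 = 0.2373;  centre 2 = (-0.1186, 0.2055, -0.0313)
arm 3 at φ=240.0°: (R−r)+L cos θ3 = 0.2291;  centre 3 = (-0.1146, -0.1984, -0.0616)
eliminate P² terms by subtracting sphere 1 from 2 and 3
[-0.7050 0.4110 -0.1557]·P = 0.0004;  [-0.6969 -0.3969 -0.2163]·P = -0.0006
det = 0.5662;  x = 0.0001+-0.2661z,  y = 0.0012+-0.0777z
quadratic in z: (1.0769)z²+(0.0310)z+(-0.1932)=0, √Δ=0.9128 → z ∈ {-0.4382, 0.4094}; z = -0.4382 (taking z<0)
x = 0.1168, y = 0.0353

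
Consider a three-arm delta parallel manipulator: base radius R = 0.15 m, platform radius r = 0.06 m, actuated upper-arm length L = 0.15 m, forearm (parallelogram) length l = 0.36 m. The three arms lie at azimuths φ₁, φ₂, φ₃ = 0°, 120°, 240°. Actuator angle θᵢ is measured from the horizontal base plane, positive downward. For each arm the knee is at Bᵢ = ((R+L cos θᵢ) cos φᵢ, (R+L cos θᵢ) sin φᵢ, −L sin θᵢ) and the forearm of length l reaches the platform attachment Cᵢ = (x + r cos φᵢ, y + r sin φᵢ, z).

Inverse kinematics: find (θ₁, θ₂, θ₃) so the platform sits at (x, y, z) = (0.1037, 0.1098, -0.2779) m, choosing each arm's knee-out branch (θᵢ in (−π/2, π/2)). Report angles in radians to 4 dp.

φ1=0.0° → target in arm frame (0.1037, 0.1098)
  A cos θ + B sin θ = C:  -0.0137·cos θ + -0.2779·sin θ = 0.0588
  γ=atan2(-0.2779,-0.0137)=-1.6201;  ψ=arccos(0.2112)=1.3580;  θ1=γ+ψ≈-0.2620
arm 2 (φ=120.0°): x'=0.0432, y'=-0.1447
  A cos θ + B sin θ = C:  0.0468·cos θ + -0.2779·sin θ = 0.0225
  θ2 = atan2(B,A) + arccos(C/0.2818) = 0.0868
φ3=240.0° → target in arm frame (-0.1469, 0.0349)
  e−x'=0.2369;  (l²−L²−(e−x')²−y'²−z²)/2L = -0.0916
  √(A²+B²)=0.3652;  θ3 = -0.8648+1.8244 ≈ 0.9596

θ₁ = -0.2620, θ₂ = 0.0868, θ₃ = 0.9596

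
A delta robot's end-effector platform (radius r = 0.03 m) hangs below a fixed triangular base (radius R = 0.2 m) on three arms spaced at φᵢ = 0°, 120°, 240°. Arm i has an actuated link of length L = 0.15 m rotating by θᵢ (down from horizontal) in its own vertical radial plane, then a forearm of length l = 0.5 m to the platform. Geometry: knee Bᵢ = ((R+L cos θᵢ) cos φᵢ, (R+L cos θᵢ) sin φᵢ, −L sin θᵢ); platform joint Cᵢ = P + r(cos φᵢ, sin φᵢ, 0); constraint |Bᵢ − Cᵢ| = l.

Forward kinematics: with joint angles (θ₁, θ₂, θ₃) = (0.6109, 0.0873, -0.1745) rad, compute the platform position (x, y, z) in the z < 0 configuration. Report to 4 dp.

(-0.0923, -0.0282, -0.4036)

φ1=0.0°: virtual centre (0.2929, 0.0000, -0.0860), radius l
S2 = (0.3194·cos120.0°, 0.3194·sin120.0°, -0.0131) = (-0.1597, 0.2766, -0.0131)
φ3=240.0°: virtual centre (-0.1589, -0.2752, 0.0260), radius l
eliminate P² terms by subtracting sphere 1 from 2 and 3
[-0.9052 0.5533 0.1459]·P = 0.0090;  [-0.9035 -0.5503 0.2242]·P = 0.0084
det = 0.9980;  x = -0.0097+0.2047z,  y = 0.0005+0.0712z
quadratic in z: (1.0470)z²+(0.0483)z+(-0.1511)=0, √Δ=0.7969 → z ∈ {-0.4036, 0.3575}; z = -0.4036 (taking z<0)
x = -0.0923, y = -0.0282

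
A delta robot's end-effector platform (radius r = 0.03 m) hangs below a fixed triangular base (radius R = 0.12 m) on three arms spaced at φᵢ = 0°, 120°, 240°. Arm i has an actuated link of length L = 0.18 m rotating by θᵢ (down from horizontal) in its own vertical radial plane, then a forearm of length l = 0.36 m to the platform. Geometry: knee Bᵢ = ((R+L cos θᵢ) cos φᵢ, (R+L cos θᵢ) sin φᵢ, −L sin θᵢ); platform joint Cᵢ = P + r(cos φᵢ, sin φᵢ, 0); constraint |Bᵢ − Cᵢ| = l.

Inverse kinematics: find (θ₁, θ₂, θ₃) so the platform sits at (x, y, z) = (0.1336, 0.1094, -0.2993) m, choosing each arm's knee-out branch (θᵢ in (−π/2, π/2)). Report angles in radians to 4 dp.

arm 1 (φ=0.0°): x'=0.1336, y'=0.1094
  A cos θ + B sin θ = C:  -0.0436·cos θ + -0.2993·sin θ = -0.0174
  √(A²+B²)=0.3025;  θ1 = -1.7155+1.6282 ≈ -0.0872
arm 2 (φ=120.0°): x'=0.0279, y'=-0.1704
  A=0.0621, B=-0.2993, C=(l²−L²−A²−y'²−z²)/(2L)=-0.0702
  θ2 = atan2(B,A) + arccos(C/0.3057) = 0.4361
arm 3 (φ=240.0°): x'=-0.1615, y'=0.0610
  e−x'=0.2515;  (l²−L²−(e−x')²−y'²−z²)/2L = -0.1649
  γ=atan2(-0.2993,0.2515)=-0.8719;  ψ=arccos(-0.4219)=2.0063;  θ3=γ+ψ≈1.1344

θ₁ = -0.0872, θ₂ = 0.4361, θ₃ = 1.1344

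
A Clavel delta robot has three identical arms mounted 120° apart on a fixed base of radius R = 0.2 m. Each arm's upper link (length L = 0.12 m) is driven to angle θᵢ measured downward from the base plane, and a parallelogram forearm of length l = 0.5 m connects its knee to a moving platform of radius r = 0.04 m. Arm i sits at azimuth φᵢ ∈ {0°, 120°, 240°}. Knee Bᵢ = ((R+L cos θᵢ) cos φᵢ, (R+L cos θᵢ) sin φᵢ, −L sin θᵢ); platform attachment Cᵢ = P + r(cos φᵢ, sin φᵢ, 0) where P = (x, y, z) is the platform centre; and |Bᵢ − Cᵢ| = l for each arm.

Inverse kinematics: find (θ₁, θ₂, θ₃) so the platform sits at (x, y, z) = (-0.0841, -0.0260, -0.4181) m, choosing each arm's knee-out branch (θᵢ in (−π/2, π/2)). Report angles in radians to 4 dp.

arm 1 (φ=0.0°): x'=-0.0841, y'=-0.0260
  A cos θ + B sin θ = C:  0.2441·cos θ + -0.4181·sin θ = 0.0022
  √(A²+B²)=0.4841;  θ1 = -1.0424+1.5662 ≈ 0.5239
arm 2 (φ=120.0°): x'=0.0195, y'=0.0858
  A=0.1405, B=-0.4181, C=(l²−L²−A²−y'²−z²)/(2L)=0.1404
  γ=atan2(-0.4181,0.1405)=-1.2467;  ψ=arccos(0.3183)=1.2469;  θ2=γ+ψ≈0.0002
arm 3 (φ=240.0°): x'=0.0646, y'=-0.0598
  A=0.0954, B=-0.4181, C=(l²−L²−A²−y'²−z²)/(2L)=0.2004
  γ=atan2(-0.4181,0.0954)=-1.3464;  ψ=arccos(0.4674)=1.0845;  θ3=γ+ψ≈-0.2619

θ₁ = 0.5239, θ₂ = 0.0002, θ₃ = -0.2619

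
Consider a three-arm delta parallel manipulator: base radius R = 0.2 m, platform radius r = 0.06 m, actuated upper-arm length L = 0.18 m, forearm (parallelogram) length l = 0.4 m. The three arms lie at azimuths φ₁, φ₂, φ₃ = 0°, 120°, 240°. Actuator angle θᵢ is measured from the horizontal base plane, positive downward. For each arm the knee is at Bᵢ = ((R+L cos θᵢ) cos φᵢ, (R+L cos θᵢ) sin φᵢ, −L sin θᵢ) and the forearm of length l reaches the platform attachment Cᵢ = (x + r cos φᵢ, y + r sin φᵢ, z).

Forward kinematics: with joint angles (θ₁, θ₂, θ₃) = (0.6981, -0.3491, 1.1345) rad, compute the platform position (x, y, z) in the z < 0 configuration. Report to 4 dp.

(-0.0259, 0.1773, -0.3062)

centre 1 = (0.2779·cos0.0°, 0.2779·sin0.0°, -0.1157) = (0.2779, 0.0000, -0.1157)
centre 2 = (0.3091·cos120.0°, 0.3091·sin120.0°, 0.0616) = (-0.1546, 0.2677, 0.0616)
φ3=240.0°: virtual centre (-0.1080, -0.1871, -0.1631), radius l
eliminate P² terms by subtracting sphere 1 from 2 and 3
[-0.8649 0.5355 0.3545]·P = 0.0088;  [-0.7718 -0.3742 -0.0949]·P = -0.0173
Cramer: x(z) = 0.0081+0.1111z;  y(z) = 0.0295-0.4827z
sphere 1 gives Az²+Bz+C=0 with A=1.2453, B=0.1430, C=-0.0730;  B²−4AC=0.3840;  roots -0.3062, 0.1914;  negative root z = -0.3062
x = -0.0259, y = 0.1773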